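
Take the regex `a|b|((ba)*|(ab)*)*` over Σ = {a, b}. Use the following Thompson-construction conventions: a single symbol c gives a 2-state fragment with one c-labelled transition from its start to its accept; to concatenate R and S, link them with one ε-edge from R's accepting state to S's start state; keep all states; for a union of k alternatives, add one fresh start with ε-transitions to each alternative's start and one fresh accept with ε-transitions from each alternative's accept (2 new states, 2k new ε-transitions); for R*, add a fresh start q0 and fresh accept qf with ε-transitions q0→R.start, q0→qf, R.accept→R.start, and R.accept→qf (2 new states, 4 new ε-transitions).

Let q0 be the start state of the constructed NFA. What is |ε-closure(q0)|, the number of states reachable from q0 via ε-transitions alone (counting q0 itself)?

14

Let C(F) = |ε-closure(F.start)| within fragment F, and note whether F accepts ε. Symbol fragments have C = 1 and do not accept ε. Then:
  ba → |ε-closure| equals the left operand's closure size = 1 (its accept is not ε-reachable, so the closure stops there)
  (ba)* → |ε-closure| = 1 (new start) + 1 (body) + 1 (new accept) = 3
  ab → |ε-closure| equals the left operand's closure size = 1 (its accept is not ε-reachable, so the closure stops there)
  (ab)* → |ε-closure| = 1 (new start) + 1 (body) + 1 (new accept) = 3
  (ba)*|(ab)* → new start ε-reaches every alternative's start; at least one alternative accepts ε, so the union's new accept is reached too: |ε-closure| = 1 + 3 + 3 + 1 = 8
  ((ba)*|(ab)*)* → the star's fresh start ε-reaches both the body's start and the fresh accept: |ε-closure| = 2 + 8 = 10
  a|b|((ba)*|(ab)*)* → |ε-closure| = 1 (new start) + (1 + 1 + 10) + 1 (new accept, since some branch ε-reaches its own accept) = 14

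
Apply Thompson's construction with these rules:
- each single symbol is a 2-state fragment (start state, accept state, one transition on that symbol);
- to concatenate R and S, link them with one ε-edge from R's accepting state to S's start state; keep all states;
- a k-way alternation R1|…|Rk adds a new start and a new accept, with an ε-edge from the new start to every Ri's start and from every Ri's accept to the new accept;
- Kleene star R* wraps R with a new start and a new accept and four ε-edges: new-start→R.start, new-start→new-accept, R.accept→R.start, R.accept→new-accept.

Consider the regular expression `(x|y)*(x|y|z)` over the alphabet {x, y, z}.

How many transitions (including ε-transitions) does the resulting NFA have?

By structural recursion:
Each of the 5 symbol leaves contributes 1 transition (1 symbol, 0 ε).
  x|y — 6 transitions (2 symbol, 4 ε)
  (x|y)* — 10 transitions (2 symbol, 8 ε)
  x|y|z — 9 transitions (3 symbol, 6 ε)
  (x|y)*(x|y|z) — 20 transitions (5 symbol, 15 ε)

20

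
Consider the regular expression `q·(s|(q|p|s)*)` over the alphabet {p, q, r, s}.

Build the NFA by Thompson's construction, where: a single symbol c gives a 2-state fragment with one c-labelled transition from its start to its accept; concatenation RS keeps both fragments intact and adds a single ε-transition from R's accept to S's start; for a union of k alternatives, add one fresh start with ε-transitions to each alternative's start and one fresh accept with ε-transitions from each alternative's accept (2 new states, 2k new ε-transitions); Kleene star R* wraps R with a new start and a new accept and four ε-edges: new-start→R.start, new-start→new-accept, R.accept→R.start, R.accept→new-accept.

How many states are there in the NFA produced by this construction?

16

Bottom-up over the parse tree:
Each of the 5 symbol leaves contributes a 2-state fragment.
  q|p|s = 8 states
  (q|p|s)* = 10 states
  s|(q|p|s)* = 14 states
  q·(s|(q|p|s)*) = 16 states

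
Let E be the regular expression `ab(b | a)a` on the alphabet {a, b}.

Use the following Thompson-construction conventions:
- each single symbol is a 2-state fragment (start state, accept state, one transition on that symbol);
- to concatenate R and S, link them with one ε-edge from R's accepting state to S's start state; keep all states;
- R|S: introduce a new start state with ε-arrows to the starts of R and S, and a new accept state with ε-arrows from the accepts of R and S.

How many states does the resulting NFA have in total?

12

Recursing over subexpressions:
Each of the 5 symbol leaves contributes a 2-state fragment.
  b | a = 6 states
  ab(b | a)a = 12 states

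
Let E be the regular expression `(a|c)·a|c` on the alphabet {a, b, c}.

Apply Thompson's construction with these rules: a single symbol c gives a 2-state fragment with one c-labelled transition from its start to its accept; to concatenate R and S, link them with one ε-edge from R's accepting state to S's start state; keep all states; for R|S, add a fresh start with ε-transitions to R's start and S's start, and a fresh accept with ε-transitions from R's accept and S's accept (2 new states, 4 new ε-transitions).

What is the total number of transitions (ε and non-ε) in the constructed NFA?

13

Recursing over subexpressions:
Each of the 4 symbol leaves contributes 1 transition (1 symbol, 0 ε).
  a|c = 6 transitions (2 symbol, 4 ε)
  (a|c)·a = 8 transitions (3 symbol, 5 ε)
  (a|c)·a|c = 13 transitions (4 symbol, 9 ε)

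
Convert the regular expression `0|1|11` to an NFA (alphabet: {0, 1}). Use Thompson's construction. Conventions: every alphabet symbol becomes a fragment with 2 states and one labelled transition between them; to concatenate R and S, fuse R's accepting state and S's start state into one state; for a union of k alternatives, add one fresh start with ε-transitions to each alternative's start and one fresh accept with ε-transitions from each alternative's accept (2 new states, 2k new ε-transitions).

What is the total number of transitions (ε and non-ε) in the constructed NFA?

10

Per subexpression:
Each of the 4 symbol leaves contributes 1 transition (1 symbol, 0 ε).
  11 — 2 transitions (2 symbol, 0 ε)
  0|1|11 — 10 transitions (4 symbol, 6 ε)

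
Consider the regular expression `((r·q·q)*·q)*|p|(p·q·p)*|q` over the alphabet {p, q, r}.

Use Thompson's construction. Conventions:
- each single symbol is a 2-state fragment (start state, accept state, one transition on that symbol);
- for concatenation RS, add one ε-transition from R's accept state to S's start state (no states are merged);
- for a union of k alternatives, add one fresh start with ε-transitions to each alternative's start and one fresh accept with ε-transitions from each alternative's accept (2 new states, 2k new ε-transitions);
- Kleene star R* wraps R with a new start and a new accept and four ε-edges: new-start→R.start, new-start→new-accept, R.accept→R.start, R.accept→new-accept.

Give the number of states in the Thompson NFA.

Bottom-up over the parse tree:
Each of the 9 symbol leaves contributes a 2-state fragment.
  r·q·q = 6 states
  (r·q·q)* = 8 states
  (r·q·q)*·q = 10 states
  ((r·q·q)*·q)* = 12 states
  p·q·p = 6 states
  (p·q·p)* = 8 states
  ((r·q·q)*·q)*|p|(p·q·p)*|q = 26 states

26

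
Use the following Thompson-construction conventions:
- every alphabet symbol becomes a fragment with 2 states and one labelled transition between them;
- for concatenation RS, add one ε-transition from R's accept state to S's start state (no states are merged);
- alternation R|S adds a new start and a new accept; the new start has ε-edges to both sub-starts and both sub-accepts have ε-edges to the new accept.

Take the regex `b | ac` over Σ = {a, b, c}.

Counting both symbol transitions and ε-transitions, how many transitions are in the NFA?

8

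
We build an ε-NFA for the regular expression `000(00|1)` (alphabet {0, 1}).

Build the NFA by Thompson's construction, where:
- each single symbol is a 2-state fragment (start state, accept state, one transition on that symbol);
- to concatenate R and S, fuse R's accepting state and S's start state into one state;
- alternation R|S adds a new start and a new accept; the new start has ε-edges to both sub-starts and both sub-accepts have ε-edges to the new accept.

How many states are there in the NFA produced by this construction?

Building bottom-up:
Each of the 6 symbol leaves contributes a 2-state fragment.
  00 → 3 states
  00|1 → 7 states
  000(00|1) → 10 states

10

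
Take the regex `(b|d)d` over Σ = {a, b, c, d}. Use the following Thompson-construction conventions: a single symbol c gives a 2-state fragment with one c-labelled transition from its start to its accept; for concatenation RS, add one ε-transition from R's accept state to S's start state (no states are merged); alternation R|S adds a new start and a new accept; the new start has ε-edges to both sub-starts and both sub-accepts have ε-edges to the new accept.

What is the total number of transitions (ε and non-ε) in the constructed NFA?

8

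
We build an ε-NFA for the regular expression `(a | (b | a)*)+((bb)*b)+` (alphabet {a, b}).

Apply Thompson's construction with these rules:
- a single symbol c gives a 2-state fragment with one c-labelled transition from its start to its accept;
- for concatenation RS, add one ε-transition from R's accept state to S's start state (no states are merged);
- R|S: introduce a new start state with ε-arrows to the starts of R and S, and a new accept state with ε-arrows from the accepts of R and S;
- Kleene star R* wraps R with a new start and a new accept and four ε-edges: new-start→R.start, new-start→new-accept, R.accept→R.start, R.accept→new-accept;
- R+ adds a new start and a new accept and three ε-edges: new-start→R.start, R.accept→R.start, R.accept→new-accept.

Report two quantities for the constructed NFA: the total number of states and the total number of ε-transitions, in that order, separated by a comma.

Bottom-up over the parse tree:
Each of the 6 symbol leaves contributes 2 states and 0 ε-transitions.
  b | a = 6 states, 4 ε-transitions
  (b | a)* = 8 states, 8 ε-transitions
  a | (b | a)* = 12 states, 12 ε-transitions
  (a | (b | a)*)+ = 14 states, 15 ε-transitions
  bb = 4 states, 1 ε-transition
  (bb)* = 6 states, 5 ε-transitions
  (bb)*b = 8 states, 6 ε-transitions
  ((bb)*b)+ = 10 states, 9 ε-transitions
  (a | (b | a)*)+((bb)*b)+ = 24 states, 25 ε-transitions

24, 25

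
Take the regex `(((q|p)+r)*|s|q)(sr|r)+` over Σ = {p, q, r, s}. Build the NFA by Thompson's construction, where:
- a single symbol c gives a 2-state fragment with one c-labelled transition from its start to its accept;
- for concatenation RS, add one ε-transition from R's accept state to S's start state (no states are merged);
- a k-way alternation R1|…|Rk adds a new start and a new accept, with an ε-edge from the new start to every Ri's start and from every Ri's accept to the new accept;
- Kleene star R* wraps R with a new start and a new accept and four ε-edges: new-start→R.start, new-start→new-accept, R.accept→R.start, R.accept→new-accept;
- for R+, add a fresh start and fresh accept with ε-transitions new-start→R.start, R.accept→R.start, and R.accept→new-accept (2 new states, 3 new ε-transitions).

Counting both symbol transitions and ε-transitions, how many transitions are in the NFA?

35

By structural recursion:
Each of the 8 symbol leaves contributes 1 transition (1 symbol, 0 ε).
  q|p : 6 transitions (2 symbol, 4 ε)
  (q|p)+ : 9 transitions (2 symbol, 7 ε)
  (q|p)+r : 11 transitions (3 symbol, 8 ε)
  ((q|p)+r)* : 15 transitions (3 symbol, 12 ε)
  ((q|p)+r)*|s|q : 23 transitions (5 symbol, 18 ε)
  sr : 3 transitions (2 symbol, 1 ε)
  sr|r : 8 transitions (3 symbol, 5 ε)
  (sr|r)+ : 11 transitions (3 symbol, 8 ε)
  (((q|p)+r)*|s|q)(sr|r)+ : 35 transitions (8 symbol, 27 ε)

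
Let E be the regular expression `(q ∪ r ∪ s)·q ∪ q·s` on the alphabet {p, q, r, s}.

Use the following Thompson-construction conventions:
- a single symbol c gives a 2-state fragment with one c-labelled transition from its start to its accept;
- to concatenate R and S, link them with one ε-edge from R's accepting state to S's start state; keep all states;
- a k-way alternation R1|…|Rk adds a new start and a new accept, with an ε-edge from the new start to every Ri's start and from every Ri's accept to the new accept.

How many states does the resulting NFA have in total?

16

Per subexpression:
Each of the 6 symbol leaves contributes a 2-state fragment.
  q ∪ r ∪ s = 8 states
  (q ∪ r ∪ s)·q = 10 states
  q·s = 4 states
  (q ∪ r ∪ s)·q ∪ q·s = 16 states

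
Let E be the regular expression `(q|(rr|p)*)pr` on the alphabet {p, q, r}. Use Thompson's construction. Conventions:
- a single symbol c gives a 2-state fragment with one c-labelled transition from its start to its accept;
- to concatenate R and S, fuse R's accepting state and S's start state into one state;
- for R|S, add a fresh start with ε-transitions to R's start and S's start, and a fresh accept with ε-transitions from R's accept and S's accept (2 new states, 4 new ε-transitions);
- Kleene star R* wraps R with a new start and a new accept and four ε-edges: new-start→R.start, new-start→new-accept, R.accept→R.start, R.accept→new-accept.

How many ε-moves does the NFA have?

By structural recursion:
Each of the 6 symbol leaves contributes 0 ε-transitions.
  rr = 0 ε-transitions
  rr|p = 4 ε-transitions
  (rr|p)* = 8 ε-transitions
  q|(rr|p)* = 12 ε-transitions
  (q|(rr|p)*)pr = 12 ε-transitions

12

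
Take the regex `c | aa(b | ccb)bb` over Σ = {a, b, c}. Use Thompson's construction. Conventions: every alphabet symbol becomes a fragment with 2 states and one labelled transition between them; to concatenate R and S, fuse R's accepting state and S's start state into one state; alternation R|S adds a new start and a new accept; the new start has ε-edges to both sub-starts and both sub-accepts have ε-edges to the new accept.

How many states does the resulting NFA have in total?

Building bottom-up:
Each of the 9 symbol leaves contributes a 2-state fragment.
  ccb : 4 states
  b | ccb : 8 states
  aa(b | ccb)bb : 12 states
  c | aa(b | ccb)bb : 16 states

16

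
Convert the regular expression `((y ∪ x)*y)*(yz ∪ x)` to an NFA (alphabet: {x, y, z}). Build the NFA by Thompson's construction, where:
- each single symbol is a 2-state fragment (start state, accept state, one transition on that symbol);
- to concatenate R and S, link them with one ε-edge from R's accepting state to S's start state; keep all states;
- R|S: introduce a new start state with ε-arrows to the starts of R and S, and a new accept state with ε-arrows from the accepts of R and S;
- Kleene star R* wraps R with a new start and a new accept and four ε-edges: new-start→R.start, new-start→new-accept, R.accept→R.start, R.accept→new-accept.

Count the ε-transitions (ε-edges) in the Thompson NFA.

19

Building bottom-up:
Each of the 6 symbol leaves contributes 0 ε-transitions.
  y ∪ x → 4 ε-transitions
  (y ∪ x)* → 8 ε-transitions
  (y ∪ x)*y → 9 ε-transitions
  ((y ∪ x)*y)* → 13 ε-transitions
  yz → 1 ε-transition
  yz ∪ x → 5 ε-transitions
  ((y ∪ x)*y)*(yz ∪ x) → 19 ε-transitions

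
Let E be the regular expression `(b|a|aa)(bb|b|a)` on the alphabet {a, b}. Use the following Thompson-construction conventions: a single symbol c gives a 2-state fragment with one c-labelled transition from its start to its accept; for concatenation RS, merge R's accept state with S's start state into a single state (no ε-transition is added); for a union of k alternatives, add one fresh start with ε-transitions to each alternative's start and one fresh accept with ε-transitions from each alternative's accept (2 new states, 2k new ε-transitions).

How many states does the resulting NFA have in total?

17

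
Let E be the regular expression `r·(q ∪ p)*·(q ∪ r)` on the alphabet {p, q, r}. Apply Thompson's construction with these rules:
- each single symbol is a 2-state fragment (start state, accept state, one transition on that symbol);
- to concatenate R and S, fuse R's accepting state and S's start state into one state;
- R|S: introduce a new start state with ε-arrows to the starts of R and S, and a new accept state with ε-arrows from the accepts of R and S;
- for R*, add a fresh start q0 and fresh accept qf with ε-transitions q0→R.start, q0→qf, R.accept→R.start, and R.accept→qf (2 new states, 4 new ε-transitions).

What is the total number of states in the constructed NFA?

By structural recursion:
Each of the 5 symbol leaves contributes a 2-state fragment.
  q ∪ p → 6 states
  (q ∪ p)* → 8 states
  q ∪ r → 6 states
  r·(q ∪ p)*·(q ∪ r) → 14 states

14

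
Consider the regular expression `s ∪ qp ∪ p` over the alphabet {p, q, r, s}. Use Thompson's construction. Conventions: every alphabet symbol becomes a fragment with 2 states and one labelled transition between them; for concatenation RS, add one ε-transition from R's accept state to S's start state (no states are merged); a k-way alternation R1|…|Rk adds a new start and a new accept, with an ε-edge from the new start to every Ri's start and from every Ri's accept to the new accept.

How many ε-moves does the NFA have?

Recursing over subexpressions:
Each of the 4 symbol leaves contributes 0 ε-transitions.
  qp — 1 ε-transition
  s ∪ qp ∪ p — 7 ε-transitions

7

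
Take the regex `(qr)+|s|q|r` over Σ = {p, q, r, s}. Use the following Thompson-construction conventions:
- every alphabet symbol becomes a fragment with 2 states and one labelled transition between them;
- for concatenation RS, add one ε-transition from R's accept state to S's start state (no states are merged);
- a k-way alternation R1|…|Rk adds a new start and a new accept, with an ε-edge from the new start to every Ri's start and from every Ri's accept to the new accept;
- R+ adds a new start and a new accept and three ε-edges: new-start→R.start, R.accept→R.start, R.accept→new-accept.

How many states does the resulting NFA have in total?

Bottom-up over the parse tree:
Each of the 5 symbol leaves contributes a 2-state fragment.
  qr : 4 states
  (qr)+ : 6 states
  (qr)+|s|q|r : 14 states

14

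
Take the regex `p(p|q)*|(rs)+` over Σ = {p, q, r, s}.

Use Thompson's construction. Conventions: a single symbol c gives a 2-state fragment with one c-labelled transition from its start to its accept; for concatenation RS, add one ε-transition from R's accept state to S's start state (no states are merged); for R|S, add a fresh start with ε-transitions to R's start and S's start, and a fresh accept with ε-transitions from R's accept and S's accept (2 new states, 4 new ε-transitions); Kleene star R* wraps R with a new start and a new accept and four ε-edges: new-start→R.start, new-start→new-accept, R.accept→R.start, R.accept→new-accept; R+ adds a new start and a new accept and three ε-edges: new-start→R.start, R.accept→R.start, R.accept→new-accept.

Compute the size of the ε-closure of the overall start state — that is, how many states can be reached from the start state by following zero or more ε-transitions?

Work bottom-up. For each fragment F, track |ε-closure(F.start)| and whether F's accept lies in that closure (i.e. whether F accepts ε). A single-symbol fragment has closure size 1 and does not accept ε.
  p|q → new start ε-reaches every alternative's start; none of them accept ε, so the new accept is not reached: |closure| = 1 + 1 + 1 = 3
  (p|q)* → the star's fresh start ε-reaches both the body's start and the fresh accept: |closure| = 2 + 3 = 5
  p(p|q)* → same as the first factor's closure: |closure| = 1
  rs → |closure| equals the left operand's closure size = 1 (its accept is not ε-reachable, so the closure stops there)
  (rs)+ → new start ε-reaches only the body's start; the new accept needs a symbol first: |closure| = 1 + 1 = 2
  p(p|q)*|(rs)+ → new start ε-reaches every alternative's start; none of them accept ε, so the new accept is not reached: |closure| = 1 + 1 + 2 = 4

4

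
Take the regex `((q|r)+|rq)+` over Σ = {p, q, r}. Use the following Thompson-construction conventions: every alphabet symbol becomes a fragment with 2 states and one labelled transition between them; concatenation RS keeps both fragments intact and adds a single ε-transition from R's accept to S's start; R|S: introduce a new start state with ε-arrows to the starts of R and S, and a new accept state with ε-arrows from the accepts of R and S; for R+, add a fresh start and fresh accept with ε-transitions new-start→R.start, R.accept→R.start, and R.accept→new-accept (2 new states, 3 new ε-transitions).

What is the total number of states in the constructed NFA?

Bottom-up over the parse tree:
Each of the 4 symbol leaves contributes a 2-state fragment.
  q|r : 6 states
  (q|r)+ : 8 states
  rq : 4 states
  (q|r)+|rq : 14 states
  ((q|r)+|rq)+ : 16 states

16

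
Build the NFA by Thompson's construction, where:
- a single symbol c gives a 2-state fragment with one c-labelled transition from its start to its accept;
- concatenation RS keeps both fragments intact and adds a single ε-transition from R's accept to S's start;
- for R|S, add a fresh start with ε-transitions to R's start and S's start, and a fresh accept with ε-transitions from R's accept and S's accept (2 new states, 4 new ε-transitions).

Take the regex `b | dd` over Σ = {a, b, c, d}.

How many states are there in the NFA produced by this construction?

8

Building bottom-up:
Each of the 3 symbol leaves contributes a 2-state fragment.
  dd → 4 states
  b | dd → 8 states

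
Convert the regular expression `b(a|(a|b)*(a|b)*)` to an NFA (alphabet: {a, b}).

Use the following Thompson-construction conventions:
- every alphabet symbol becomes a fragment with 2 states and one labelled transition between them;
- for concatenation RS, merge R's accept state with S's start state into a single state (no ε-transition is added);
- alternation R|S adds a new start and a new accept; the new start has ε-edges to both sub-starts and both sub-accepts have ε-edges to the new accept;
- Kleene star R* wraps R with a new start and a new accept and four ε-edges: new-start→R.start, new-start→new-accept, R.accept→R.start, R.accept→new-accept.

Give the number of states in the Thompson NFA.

Per subexpression:
Each of the 6 symbol leaves contributes a 2-state fragment.
  a|b — 6 states
  (a|b)* — 8 states
  a|b — 6 states
  (a|b)* — 8 states
  (a|b)*(a|b)* — 15 states
  a|(a|b)*(a|b)* — 19 states
  b(a|(a|b)*(a|b)*) — 20 states

20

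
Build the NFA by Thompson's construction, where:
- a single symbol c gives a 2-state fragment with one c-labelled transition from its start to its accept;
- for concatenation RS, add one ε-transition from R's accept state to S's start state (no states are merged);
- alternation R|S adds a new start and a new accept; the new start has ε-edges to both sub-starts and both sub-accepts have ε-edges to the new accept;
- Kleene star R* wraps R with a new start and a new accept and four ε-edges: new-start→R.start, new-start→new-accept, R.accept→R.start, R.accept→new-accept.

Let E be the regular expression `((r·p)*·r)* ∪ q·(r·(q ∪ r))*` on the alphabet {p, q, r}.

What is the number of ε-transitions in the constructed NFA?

24

Recursing over subexpressions:
Each of the 7 symbol leaves contributes 0 ε-transitions.
  r·p — 1 ε-transition
  (r·p)* — 5 ε-transitions
  (r·p)*·r — 6 ε-transitions
  ((r·p)*·r)* — 10 ε-transitions
  q ∪ r — 4 ε-transitions
  r·(q ∪ r) — 5 ε-transitions
  (r·(q ∪ r))* — 9 ε-transitions
  q·(r·(q ∪ r))* — 10 ε-transitions
  ((r·p)*·r)* ∪ q·(r·(q ∪ r))* — 24 ε-transitions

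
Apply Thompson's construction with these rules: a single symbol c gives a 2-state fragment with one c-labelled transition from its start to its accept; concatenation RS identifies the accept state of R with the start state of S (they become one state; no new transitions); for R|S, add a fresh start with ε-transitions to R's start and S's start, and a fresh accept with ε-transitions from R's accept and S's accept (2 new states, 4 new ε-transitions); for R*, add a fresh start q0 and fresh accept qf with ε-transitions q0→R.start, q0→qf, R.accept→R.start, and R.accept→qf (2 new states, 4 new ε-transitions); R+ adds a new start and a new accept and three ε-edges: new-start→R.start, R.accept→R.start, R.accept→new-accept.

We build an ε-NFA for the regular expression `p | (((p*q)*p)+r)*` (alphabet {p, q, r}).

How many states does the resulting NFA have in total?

Building bottom-up:
Each of the 5 symbol leaves contributes a 2-state fragment.
  p* : 4 states
  p*q : 5 states
  (p*q)* : 7 states
  (p*q)*p : 8 states
  ((p*q)*p)+ : 10 states
  ((p*q)*p)+r : 11 states
  (((p*q)*p)+r)* : 13 states
  p | (((p*q)*p)+r)* : 17 states

17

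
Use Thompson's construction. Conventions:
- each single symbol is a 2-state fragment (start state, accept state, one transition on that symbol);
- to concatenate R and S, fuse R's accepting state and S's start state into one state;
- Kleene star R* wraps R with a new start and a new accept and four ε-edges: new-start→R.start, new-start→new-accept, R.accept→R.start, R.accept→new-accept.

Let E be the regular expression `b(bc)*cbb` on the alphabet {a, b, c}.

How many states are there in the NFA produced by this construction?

Building bottom-up:
Each of the 6 symbol leaves contributes a 2-state fragment.
  bc : 3 states
  (bc)* : 5 states
  b(bc)*cbb : 9 states

9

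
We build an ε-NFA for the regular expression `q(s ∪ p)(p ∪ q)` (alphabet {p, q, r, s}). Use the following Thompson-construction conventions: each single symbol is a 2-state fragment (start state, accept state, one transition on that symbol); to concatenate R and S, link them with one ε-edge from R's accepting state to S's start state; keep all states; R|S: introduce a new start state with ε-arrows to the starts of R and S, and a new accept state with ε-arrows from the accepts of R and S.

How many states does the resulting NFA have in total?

14

Building bottom-up:
Each of the 5 symbol leaves contributes a 2-state fragment.
  s ∪ p — 6 states
  p ∪ q — 6 states
  q(s ∪ p)(p ∪ q) — 14 states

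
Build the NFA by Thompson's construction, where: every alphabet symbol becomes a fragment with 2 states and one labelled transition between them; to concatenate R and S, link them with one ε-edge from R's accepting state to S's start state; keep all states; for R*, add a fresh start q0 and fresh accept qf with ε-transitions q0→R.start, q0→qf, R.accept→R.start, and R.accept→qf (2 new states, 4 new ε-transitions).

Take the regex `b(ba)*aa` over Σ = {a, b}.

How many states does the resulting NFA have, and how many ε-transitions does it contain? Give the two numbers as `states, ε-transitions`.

12, 8

Per subexpression:
Each of the 5 symbol leaves contributes 2 states and 0 ε-transitions.
  ba → 4 states, 1 ε-transition
  (ba)* → 6 states, 5 ε-transitions
  b(ba)*aa → 12 states, 8 ε-transitions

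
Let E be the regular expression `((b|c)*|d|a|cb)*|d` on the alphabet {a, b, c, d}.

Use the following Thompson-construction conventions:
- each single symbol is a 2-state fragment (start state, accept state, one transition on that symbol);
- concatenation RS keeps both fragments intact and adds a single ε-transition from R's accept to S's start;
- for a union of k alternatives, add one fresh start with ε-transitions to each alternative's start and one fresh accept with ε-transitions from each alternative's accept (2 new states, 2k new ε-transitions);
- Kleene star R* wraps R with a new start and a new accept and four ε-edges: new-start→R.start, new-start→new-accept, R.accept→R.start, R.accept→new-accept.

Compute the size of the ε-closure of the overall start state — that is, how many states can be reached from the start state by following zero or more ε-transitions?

Compute the ε-closure size of each fragment's start state recursively; a symbol fragment's start has no outgoing ε-edge, so its closure is just itself (size 1).
  b|c — new start ε-reaches every alternative's start; none of them accept ε, so the new accept is not reached: C = 1 + 1 + 1 = 3
  (b|c)* — the star's fresh start ε-reaches both the body's start and the fresh accept: C = 2 + 3 = 5
  cb — C equals the left operand's closure size = 1 (its accept is not ε-reachable, so the closure stops there)
  (b|c)*|d|a|cb — C = 1 (new start) + (5 + 1 + 1 + 1) + 1 (new accept, since some branch ε-reaches its own accept) = 10
  ((b|c)*|d|a|cb)* — C = 1 (new start) + 10 (body) + 1 (new accept) = 12
  ((b|c)*|d|a|cb)*|d — new start ε-reaches every alternative's start; at least one alternative accepts ε, so the union's new accept is reached too: C = 1 + 12 + 1 + 1 = 15

15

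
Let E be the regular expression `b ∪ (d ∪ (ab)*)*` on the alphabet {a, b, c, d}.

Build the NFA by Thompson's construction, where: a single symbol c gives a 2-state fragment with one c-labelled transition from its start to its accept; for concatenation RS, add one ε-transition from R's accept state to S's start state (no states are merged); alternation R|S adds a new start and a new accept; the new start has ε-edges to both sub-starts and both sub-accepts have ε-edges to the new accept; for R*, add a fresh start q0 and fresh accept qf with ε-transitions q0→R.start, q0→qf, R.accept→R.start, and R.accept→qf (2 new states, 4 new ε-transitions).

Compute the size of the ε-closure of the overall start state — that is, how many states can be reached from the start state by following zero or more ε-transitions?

Work bottom-up. For each fragment F, track |ε-closure(F.start)| and whether F's accept lies in that closure (i.e. whether F accepts ε). A single-symbol fragment has closure size 1 and does not accept ε.
  ab — |closure| equals the left operand's closure size = 1 (its accept is not ε-reachable, so the closure stops there)
  (ab)* — the star's fresh start ε-reaches both the body's start and the fresh accept: |closure| = 2 + 1 = 3
  d ∪ (ab)* — new start ε-reaches every alternative's start; at least one alternative accepts ε, so the union's new accept is reached too: |closure| = 1 + 1 + 3 + 1 = 6
  (d ∪ (ab)*)* — new start has ε-edges to the inner start and to the new accept, so |closure| = 2 + 6 = 8
  b ∪ (d ∪ (ab)*)* — new start ε-reaches every alternative's start; at least one alternative accepts ε, so the union's new accept is reached too: |closure| = 1 + 1 + 8 + 1 = 11

11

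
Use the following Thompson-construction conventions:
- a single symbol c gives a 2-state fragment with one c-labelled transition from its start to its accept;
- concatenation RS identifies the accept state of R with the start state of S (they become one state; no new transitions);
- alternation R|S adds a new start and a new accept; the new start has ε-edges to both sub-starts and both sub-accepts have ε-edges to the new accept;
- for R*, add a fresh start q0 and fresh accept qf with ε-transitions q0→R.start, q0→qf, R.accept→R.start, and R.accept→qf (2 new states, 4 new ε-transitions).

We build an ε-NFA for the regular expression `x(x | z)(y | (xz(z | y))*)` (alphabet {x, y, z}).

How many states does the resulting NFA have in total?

By structural recursion:
Each of the 8 symbol leaves contributes a 2-state fragment.
  x | z : 6 states
  z | y : 6 states
  xz(z | y) : 8 states
  (xz(z | y))* : 10 states
  y | (xz(z | y))* : 14 states
  x(x | z)(y | (xz(z | y))*) : 20 states

20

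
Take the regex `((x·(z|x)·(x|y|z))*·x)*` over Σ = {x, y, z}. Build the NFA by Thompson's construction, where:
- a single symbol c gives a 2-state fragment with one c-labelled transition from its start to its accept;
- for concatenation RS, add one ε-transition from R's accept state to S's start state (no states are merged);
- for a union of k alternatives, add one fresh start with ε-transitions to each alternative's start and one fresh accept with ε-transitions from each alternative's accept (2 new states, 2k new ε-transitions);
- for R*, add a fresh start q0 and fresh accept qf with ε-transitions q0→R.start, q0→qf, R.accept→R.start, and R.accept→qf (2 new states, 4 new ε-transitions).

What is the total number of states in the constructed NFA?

22

Building bottom-up:
Each of the 7 symbol leaves contributes a 2-state fragment.
  z|x → 6 states
  x|y|z → 8 states
  x·(z|x)·(x|y|z) → 16 states
  (x·(z|x)·(x|y|z))* → 18 states
  (x·(z|x)·(x|y|z))*·x → 20 states
  ((x·(z|x)·(x|y|z))*·x)* → 22 states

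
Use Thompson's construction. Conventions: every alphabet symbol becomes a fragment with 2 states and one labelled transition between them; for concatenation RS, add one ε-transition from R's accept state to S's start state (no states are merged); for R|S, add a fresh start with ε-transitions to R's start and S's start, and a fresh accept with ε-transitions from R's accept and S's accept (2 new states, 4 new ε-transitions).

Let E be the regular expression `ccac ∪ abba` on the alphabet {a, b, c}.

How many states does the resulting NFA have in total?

18

Bottom-up over the parse tree:
Each of the 8 symbol leaves contributes a 2-state fragment.
  ccac = 8 states
  abba = 8 states
  ccac ∪ abba = 18 states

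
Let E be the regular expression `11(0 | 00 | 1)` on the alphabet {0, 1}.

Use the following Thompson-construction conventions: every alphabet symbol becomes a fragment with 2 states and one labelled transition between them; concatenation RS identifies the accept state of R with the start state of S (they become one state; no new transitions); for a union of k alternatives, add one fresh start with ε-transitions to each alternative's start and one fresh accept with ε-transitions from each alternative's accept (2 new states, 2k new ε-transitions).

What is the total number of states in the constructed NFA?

11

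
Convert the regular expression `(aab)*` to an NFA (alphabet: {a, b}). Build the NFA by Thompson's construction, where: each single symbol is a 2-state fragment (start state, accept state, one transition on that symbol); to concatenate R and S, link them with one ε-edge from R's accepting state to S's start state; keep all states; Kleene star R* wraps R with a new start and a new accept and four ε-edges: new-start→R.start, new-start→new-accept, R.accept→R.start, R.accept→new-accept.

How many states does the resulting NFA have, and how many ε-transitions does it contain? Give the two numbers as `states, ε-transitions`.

Bottom-up over the parse tree:
Each of the 3 symbol leaves contributes 2 states and 0 ε-transitions.
  aab — 6 states, 2 ε-transitions
  (aab)* — 8 states, 6 ε-transitions

8, 6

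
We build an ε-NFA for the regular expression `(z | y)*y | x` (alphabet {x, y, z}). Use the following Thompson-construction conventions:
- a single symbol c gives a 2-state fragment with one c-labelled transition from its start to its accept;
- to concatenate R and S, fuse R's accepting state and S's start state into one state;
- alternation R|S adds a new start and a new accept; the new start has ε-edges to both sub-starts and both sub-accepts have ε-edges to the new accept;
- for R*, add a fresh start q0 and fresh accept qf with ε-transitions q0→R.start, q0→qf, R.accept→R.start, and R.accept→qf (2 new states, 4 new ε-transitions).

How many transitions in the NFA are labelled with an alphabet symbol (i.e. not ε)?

Building bottom-up:
Each of the 4 symbol leaves contributes exactly 1 symbol transition.
  z | y → 2 symbol transitions
  (z | y)* → 2 symbol transitions
  (z | y)*y → 3 symbol transitions
  (z | y)*y | x → 4 symbol transitions

4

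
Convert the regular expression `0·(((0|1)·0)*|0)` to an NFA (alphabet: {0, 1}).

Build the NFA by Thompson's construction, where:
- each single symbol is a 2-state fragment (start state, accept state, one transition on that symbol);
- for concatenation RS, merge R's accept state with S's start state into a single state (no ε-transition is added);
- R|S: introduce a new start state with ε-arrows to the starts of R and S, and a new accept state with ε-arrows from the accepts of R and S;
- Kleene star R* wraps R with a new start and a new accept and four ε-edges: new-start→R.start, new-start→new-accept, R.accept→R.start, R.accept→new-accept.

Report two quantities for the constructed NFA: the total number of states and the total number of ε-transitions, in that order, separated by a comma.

14, 12

Recursing over subexpressions:
Each of the 5 symbol leaves contributes 2 states and 0 ε-transitions.
  0|1 = 6 states, 4 ε-transitions
  (0|1)·0 = 7 states, 4 ε-transitions
  ((0|1)·0)* = 9 states, 8 ε-transitions
  ((0|1)·0)*|0 = 13 states, 12 ε-transitions
  0·(((0|1)·0)*|0) = 14 states, 12 ε-transitions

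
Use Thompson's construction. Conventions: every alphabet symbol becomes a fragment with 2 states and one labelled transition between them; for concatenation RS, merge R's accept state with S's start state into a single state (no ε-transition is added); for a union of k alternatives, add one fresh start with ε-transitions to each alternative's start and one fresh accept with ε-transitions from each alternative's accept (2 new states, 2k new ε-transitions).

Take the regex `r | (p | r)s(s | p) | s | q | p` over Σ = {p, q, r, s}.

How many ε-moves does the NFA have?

Per subexpression:
Each of the 9 symbol leaves contributes 0 ε-transitions.
  p | r → 4 ε-transitions
  s | p → 4 ε-transitions
  (p | r)s(s | p) → 8 ε-transitions
  r | (p | r)s(s | p) | s | q | p → 18 ε-transitions

18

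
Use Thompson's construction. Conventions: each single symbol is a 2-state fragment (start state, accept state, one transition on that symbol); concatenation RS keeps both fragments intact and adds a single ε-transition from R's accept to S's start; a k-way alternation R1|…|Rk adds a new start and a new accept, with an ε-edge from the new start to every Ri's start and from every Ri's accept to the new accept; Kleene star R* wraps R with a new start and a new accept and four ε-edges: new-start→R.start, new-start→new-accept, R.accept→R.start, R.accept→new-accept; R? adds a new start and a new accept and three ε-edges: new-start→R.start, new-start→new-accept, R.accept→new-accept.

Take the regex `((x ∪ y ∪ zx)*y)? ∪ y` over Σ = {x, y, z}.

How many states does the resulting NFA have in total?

20

Bottom-up over the parse tree:
Each of the 6 symbol leaves contributes a 2-state fragment.
  zx : 4 states
  x ∪ y ∪ zx : 10 states
  (x ∪ y ∪ zx)* : 12 states
  (x ∪ y ∪ zx)*y : 14 states
  ((x ∪ y ∪ zx)*y)? : 16 states
  ((x ∪ y ∪ zx)*y)? ∪ y : 20 states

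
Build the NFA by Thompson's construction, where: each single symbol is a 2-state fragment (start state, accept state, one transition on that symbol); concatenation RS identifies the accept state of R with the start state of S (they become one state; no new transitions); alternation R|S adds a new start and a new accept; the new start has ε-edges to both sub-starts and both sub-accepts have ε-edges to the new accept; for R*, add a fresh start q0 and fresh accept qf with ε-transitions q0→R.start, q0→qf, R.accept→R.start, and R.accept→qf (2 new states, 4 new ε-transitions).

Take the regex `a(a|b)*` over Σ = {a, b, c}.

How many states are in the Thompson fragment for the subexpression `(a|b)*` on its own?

8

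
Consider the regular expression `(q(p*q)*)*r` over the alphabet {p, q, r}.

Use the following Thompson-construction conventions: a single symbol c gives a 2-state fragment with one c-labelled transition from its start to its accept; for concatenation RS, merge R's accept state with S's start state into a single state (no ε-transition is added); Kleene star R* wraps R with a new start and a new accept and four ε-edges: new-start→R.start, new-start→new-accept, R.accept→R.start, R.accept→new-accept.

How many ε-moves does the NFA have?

12

Bottom-up over the parse tree:
Each of the 4 symbol leaves contributes 0 ε-transitions.
  p* : 4 ε-transitions
  p*q : 4 ε-transitions
  (p*q)* : 8 ε-transitions
  q(p*q)* : 8 ε-transitions
  (q(p*q)*)* : 12 ε-transitions
  (q(p*q)*)*r : 12 ε-transitions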